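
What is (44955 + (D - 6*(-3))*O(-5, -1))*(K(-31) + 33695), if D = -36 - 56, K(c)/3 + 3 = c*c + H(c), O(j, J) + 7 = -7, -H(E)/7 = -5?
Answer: 1686673934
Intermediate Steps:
H(E) = 35 (H(E) = -7*(-5) = 35)
O(j, J) = -14 (O(j, J) = -7 - 7 = -14)
K(c) = 96 + 3*c² (K(c) = -9 + 3*(c*c + 35) = -9 + 3*(c² + 35) = -9 + 3*(35 + c²) = -9 + (105 + 3*c²) = 96 + 3*c²)
D = -92
(44955 + (D - 6*(-3))*O(-5, -1))*(K(-31) + 33695) = (44955 + (-92 - 6*(-3))*(-14))*((96 + 3*(-31)²) + 33695) = (44955 + (-92 + 18)*(-14))*((96 + 3*961) + 33695) = (44955 - 74*(-14))*((96 + 2883) + 33695) = (44955 + 1036)*(2979 + 33695) = 45991*36674 = 1686673934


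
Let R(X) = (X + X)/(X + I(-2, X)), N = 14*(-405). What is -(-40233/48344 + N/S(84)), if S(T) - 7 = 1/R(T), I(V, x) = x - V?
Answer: 23052357129/32535512 ≈ 708.53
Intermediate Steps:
N = -5670
R(X) = 2*X/(2 + 2*X) (R(X) = (X + X)/(X + (X - 1*(-2))) = (2*X)/(X + (X + 2)) = (2*X)/(X + (2 + X)) = (2*X)/(2 + 2*X) = 2*X/(2 + 2*X))
S(T) = 7 + (1 + T)/T (S(T) = 7 + 1/(T/(1 + T)) = 7 + (1 + T)/T)
-(-40233/48344 + N/S(84)) = -(-40233/48344 - 5670/(8 + 1/84)) = -(-40233*1/48344 - 5670/(8 + 1/84)) = -(-40233/48344 - 5670/673/84) = -(-40233/48344 - 5670*84/673) = -(-40233/48344 - 476280/673) = -1*(-23052357129/32535512) = 23052357129/32535512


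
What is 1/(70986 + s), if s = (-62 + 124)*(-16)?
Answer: 1/69994 ≈ 1.4287e-5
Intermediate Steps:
s = -992 (s = 62*(-16) = -992)
1/(70986 + s) = 1/(70986 - 992) = 1/69994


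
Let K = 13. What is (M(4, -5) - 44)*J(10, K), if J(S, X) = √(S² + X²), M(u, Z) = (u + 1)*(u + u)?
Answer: -4*√269 ≈ -65.605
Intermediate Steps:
M(u, Z) = 2*u*(1 + u) (M(u, Z) = (1 + u)*(2*u) = 2*u*(1 + u))
(M(4, -5) - 44)*J(10, K) = (2*4*(1 + 4) - 44)*√(10² + 13²) = (2*4*5 - 44)*√(100 + 169) = (40 - 44)*√269 = -4*√269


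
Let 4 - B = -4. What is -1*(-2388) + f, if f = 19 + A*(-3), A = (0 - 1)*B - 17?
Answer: 2482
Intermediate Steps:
B = 8 (B = 4 - 1*(-4) = 4 + 4 = 8)
A = -25 (A = (0 - 1)*8 - 17 = -1*8 - 17 = -8 - 17 = -25)
f = 94 (f = 19 - 25*(-3) = 19 + 75 = 94)
-1*(-2388) + f = -1*(-2388) + 94 = 2388 + 94 = 2482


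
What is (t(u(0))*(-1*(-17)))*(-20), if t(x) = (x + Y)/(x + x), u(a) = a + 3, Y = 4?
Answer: -1190/3 ≈ -396.67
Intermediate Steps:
u(a) = 3 + a
t(x) = (4 + x)/(2*x) (t(x) = (x + 4)/(x + x) = (4 + x)/((2*x)) = (4 + x)*(1/(2*x)) = (4 + x)/(2*x))
(t(u(0))*(-1*(-17)))*(-20) = (((4 + (3 + 0))/(2*(3 + 0)))*(-1*(-17)))*(-20) = (((1/2)*(4 + 3)/3)*17)*(-20) = (((1/2)*(1/3)*7)*17)*(-20) = ((7/6)*17)*(-20) = (119/6)*(-20) = -1190/3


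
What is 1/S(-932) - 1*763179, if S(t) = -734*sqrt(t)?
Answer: -763179 + I*sqrt(233)/342044 ≈ -7.6318e+5 + 4.4627e-5*I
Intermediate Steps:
1/S(-932) - 1*763179 = 1/(-1468*I*sqrt(233)) - 1*763179 = 1/(-1468*I*sqrt(233)) - 763179 = I*sqrt(233)/342044 - 763179 = -763179 + I*sqrt(233)/342044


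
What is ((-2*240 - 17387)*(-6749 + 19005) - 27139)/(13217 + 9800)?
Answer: -219005091/23017 ≈ -9514.9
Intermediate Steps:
((-2*240 - 17387)*(-6749 + 19005) - 27139)/(13217 + 9800) = ((-480 - 17387)*12256 - 27139)/23017 = (-17867*12256 - 27139)*(1/23017) = (-218977952 - 27139)*(1/23017) = -219005091*1/23017 = -219005091/23017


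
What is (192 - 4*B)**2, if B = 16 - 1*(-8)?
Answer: 9216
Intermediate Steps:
B = 24 (B = 16 + 8 = 24)
(192 - 4*B)**2 = (192 - 4*24)**2 = (192 - 1*96)**2 = (192 - 96)**2 = 96**2 = 9216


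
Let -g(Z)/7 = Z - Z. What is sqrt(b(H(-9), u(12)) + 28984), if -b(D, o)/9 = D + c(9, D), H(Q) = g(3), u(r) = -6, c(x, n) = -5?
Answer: sqrt(29029) ≈ 170.38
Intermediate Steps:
g(Z) = 0 (g(Z) = -7*(Z - Z) = -7*0 = 0)
H(Q) = 0
b(D, o) = 45 - 9*D (b(D, o) = -9*(D - 5) = -9*(-5 + D) = 45 - 9*D)
sqrt(b(H(-9), u(12)) + 28984) = sqrt((45 - 9*0) + 28984) = sqrt((45 + 0) + 28984) = sqrt(45 + 28984) = sqrt(29029)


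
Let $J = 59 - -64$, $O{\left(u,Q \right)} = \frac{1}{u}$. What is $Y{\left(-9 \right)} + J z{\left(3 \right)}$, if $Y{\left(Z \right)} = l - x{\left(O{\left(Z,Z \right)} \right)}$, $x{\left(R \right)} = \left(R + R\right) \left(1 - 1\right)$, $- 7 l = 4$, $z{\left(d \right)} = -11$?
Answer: $- \frac{9475}{7} \approx -1353.6$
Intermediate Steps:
$l = - \frac{4}{7}$ ($l = \left(- \frac{1}{7}\right) 4 = - \frac{4}{7} \approx -0.57143$)
$x{\left(R \right)} = 0$ ($x{\left(R \right)} = 2 R 0 = 0$)
$J = 123$ ($J = 59 + 64 = 123$)
$Y{\left(Z \right)} = - \frac{4}{7}$ ($Y{\left(Z \right)} = - \frac{4}{7} - 0 = - \frac{4}{7} + 0 = - \frac{4}{7}$)
$Y{\left(-9 \right)} + J z{\left(3 \right)} = - \frac{4}{7} + 123 \left(-11\right) = - \frac{4}{7} - 1353 = - \frac{9475}{7}$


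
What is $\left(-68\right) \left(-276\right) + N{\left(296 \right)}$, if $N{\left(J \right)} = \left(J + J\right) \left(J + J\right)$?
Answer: $369232$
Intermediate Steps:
$N{\left(J \right)} = 4 J^{2}$ ($N{\left(J \right)} = 2 J 2 J = 4 J^{2}$)
$\left(-68\right) \left(-276\right) + N{\left(296 \right)} = \left(-68\right) \left(-276\right) + 4 \cdot 296^{2} = 18768 + 4 \cdot 87616 = 18768 + 350464 = 369232$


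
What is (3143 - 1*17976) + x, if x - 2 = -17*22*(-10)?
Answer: -11091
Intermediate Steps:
x = 3742 (x = 2 - 17*22*(-10) = 2 - 374*(-10) = 2 + 3740 = 3742)
(3143 - 1*17976) + x = (3143 - 1*17976) + 3742 = (3143 - 17976) + 3742 = -14833 + 3742 = -11091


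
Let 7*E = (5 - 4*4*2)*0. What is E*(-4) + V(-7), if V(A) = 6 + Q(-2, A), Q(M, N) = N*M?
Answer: 20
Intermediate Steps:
Q(M, N) = M*N
V(A) = 6 - 2*A
E = 0 (E = ((5 - 4*4*2)*0)/7 = ((5 - 16*2)*0)/7 = ((5 - 32)*0)/7 = (-27*0)/7 = (1/7)*0 = 0)
E*(-4) + V(-7) = 0*(-4) + (6 - 2*(-7)) = 0 + (6 + 14) = 0 + 20 = 20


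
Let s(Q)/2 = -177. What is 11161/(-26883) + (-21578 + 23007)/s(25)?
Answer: -14122267/3172194 ≈ -4.4519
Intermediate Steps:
s(Q) = -354 (s(Q) = 2*(-177) = -354)
11161/(-26883) + (-21578 + 23007)/s(25) = 11161/(-26883) + (-21578 + 23007)/(-354) = 11161*(-1/26883) + 1429*(-1/354) = -11161/26883 - 1429/354 = -14122267/3172194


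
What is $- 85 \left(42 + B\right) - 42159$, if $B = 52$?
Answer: $-50149$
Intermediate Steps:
$- 85 \left(42 + B\right) - 42159 = - 85 \left(42 + 52\right) - 42159 = \left(-85\right) 94 - 42159 = -7990 - 42159 = -50149$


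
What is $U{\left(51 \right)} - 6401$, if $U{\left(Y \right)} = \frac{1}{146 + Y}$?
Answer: $- \frac{1260996}{197} \approx -6401.0$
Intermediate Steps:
$U{\left(51 \right)} - 6401 = \frac{1}{146 + 51} - 6401 = \frac{1}{197} - 6401 = - \frac{1260996}{197}$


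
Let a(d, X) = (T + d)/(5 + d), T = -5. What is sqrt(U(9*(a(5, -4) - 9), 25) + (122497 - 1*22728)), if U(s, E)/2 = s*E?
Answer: sqrt(95719) ≈ 309.38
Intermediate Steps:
a(d, X) = (-5 + d)/(5 + d)
U(s, E) = 2*E*s (U(s, E) = 2*(s*E) = 2*(E*s) = 2*E*s)
sqrt(U(9*(a(5, -4) - 9), 25) + (122497 - 1*22728)) = sqrt(2*25*(9*((-5 + 5)/(5 + 5) - 9)) + (122497 - 1*22728)) = sqrt(2*25*(9*(0/10 - 9)) + (122497 - 22728)) = sqrt(2*25*(9*((1/10)*0 - 9)) + 99769) = sqrt(2*25*(9*(0 - 9)) + 99769) = sqrt(2*25*(9*(-9)) + 99769) = sqrt(2*25*(-81) + 99769) = sqrt(-4050 + 99769) = sqrt(95719)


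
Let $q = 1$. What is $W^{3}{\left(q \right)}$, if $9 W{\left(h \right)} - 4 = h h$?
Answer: $\frac{125}{729} \approx 0.17147$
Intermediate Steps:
$W{\left(h \right)} = \frac{4}{9} + \frac{h^{2}}{9}$ ($W{\left(h \right)} = \frac{4}{9} + \frac{h h}{9} = \frac{4}{9} + \frac{h^{2}}{9}$)
$W^{3}{\left(q \right)} = \left(\frac{4}{9} + \frac{1^{2}}{9}\right)^{3} = \left(\frac{4}{9} + \frac{1}{9} \cdot 1\right)^{3} = \left(\frac{4}{9} + \frac{1}{9}\right)^{3} = \left(\frac{5}{9}\right)^{3} = \frac{125}{729}$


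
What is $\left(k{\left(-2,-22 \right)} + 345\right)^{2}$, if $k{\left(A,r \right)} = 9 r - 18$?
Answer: $16641$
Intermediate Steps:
$k{\left(A,r \right)} = -18 + 9 r$
$\left(k{\left(-2,-22 \right)} + 345\right)^{2} = \left(\left(-18 + 9 \left(-22\right)\right) + 345\right)^{2} = \left(\left(-18 - 198\right) + 345\right)^{2} = \left(-216 + 345\right)^{2} = 129^{2} = 16641$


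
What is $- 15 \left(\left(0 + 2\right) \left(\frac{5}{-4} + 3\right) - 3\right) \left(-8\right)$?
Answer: $60$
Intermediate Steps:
$- 15 \left(\left(0 + 2\right) \left(\frac{5}{-4} + 3\right) - 3\right) \left(-8\right) = - 15 \left(2 \left(5 \left(- \frac{1}{4}\right) + 3\right) - 3\right) \left(-8\right) = - 15 \left(2 \left(- \frac{5}{4} + 3\right) - 3\right) \left(-8\right) = - 15 \left(2 \cdot \frac{7}{4} - 3\right) \left(-8\right) = - 15 \left(\frac{7}{2} - 3\right) \left(-8\right) = \left(-15\right) \frac{1}{2} \left(-8\right) = \left(- \frac{15}{2}\right) \left(-8\right) = 60$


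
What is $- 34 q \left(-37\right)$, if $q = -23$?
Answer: $-28934$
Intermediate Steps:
$- 34 q \left(-37\right) = \left(-34\right) \left(-23\right) \left(-37\right) = 782 \left(-37\right) = -28934$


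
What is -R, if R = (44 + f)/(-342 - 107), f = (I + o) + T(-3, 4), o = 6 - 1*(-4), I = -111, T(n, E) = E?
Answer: -53/449 ≈ -0.11804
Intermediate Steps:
o = 10 (o = 6 + 4 = 10)
f = -97 (f = (-111 + 10) + 4 = -101 + 4 = -97)
R = 53/449 (R = (44 - 97)/(-342 - 107) = -53/(-449) = -53*(-1/449) = 53/449 ≈ 0.11804)
-R = -1*53/449 = -53/449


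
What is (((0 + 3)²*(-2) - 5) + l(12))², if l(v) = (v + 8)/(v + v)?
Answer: 17689/36 ≈ 491.36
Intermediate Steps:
l(v) = (8 + v)/(2*v) (l(v) = (8 + v)/((2*v)) = (8 + v)*(1/(2*v)) = (8 + v)/(2*v))
(((0 + 3)²*(-2) - 5) + l(12))² = (((0 + 3)²*(-2) - 5) + (½)*(8 + 12)/12)² = ((3²*(-2) - 5) + (½)*(1/12)*20)² = ((9*(-2) - 5) + ⅚)² = ((-18 - 5) + ⅚)² = (-23 + ⅚)² = (-133/6)² = 17689/36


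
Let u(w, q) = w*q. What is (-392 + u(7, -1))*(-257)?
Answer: 102543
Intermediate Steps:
u(w, q) = q*w
(-392 + u(7, -1))*(-257) = (-392 - 1*7)*(-257) = (-392 - 7)*(-257) = -399*(-257) = 102543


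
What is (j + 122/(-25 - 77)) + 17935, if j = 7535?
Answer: 1298909/51 ≈ 25469.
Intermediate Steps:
(j + 122/(-25 - 77)) + 17935 = (7535 + 122/(-25 - 77)) + 17935 = (7535 + 122/(-102)) + 17935 = (7535 - 1/102*122) + 17935 = (7535 - 61/51) + 17935 = 384224/51 + 17935 = 1298909/51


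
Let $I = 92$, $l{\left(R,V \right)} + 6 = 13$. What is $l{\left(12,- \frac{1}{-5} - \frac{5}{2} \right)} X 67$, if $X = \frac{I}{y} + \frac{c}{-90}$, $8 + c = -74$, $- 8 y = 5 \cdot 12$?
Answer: $- \frac{239659}{45} \approx -5325.8$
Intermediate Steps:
$l{\left(R,V \right)} = 7$ ($l{\left(R,V \right)} = -6 + 13 = 7$)
$y = - \frac{15}{2}$ ($y = - \frac{5 \cdot 12}{8} = \left(- \frac{1}{8}\right) 60 = - \frac{15}{2} \approx -7.5$)
$c = -82$ ($c = -8 - 74 = -82$)
$X = - \frac{511}{45}$ ($X = \frac{92}{- \frac{15}{2}} - \frac{82}{-90} = 92 \left(- \frac{2}{15}\right) - - \frac{41}{45} = - \frac{184}{15} + \frac{41}{45} = - \frac{511}{45} \approx -11.356$)
$l{\left(12,- \frac{1}{-5} - \frac{5}{2} \right)} X 67 = 7 \left(- \frac{511}{45}\right) 67 = \left(- \frac{3577}{45}\right) 67 = - \frac{239659}{45}$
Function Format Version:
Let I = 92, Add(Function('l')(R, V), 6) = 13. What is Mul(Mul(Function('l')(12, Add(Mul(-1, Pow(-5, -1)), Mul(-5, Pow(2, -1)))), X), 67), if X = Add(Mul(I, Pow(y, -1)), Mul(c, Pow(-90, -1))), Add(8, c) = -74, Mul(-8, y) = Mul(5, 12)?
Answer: Rational(-239659, 45) ≈ -5325.8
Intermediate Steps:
Function('l')(R, V) = 7 (Function('l')(R, V) = Add(-6, 13) = 7)
y = Rational(-15, 2) (y = Mul(Rational(-1, 8), Mul(5, 12)) = Mul(Rational(-1, 8), 60) = Rational(-15, 2) ≈ -7.5000)
c = -82 (c = Add(-8, -74) = -82)
X = Rational(-511, 45) (X = Add(Mul(92, Pow(Rational(-15, 2), -1)), Mul(-82, Pow(-90, -1))) = Add(Mul(92, Rational(-2, 15)), Mul(-82, Rational(-1, 90))) = Add(Rational(-184, 15), Rational(41, 45)) = Rational(-511, 45) ≈ -11.356)
Mul(Mul(Function('l')(12, Add(Mul(-1, Pow(-5, -1)), Mul(-5, Pow(2, -1)))), X), 67) = Mul(Mul(7, Rational(-511, 45)), 67) = Mul(Rational(-3577, 45), 67) = Rational(-239659, 45)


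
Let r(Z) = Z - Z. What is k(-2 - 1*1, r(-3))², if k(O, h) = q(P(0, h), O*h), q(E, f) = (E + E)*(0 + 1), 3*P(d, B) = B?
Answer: 0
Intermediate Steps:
P(d, B) = B/3
r(Z) = 0
q(E, f) = 2*E (q(E, f) = (2*E)*1 = 2*E)
k(O, h) = 2*h/3 (k(O, h) = 2*(h/3) = 2*h/3)
k(-2 - 1*1, r(-3))² = ((⅔)*0)² = 0² = 0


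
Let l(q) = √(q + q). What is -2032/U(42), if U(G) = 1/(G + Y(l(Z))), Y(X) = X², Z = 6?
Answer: -109728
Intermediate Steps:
l(q) = √2*√q (l(q) = √(2*q) = √2*√q)
U(G) = 1/(12 + G) (U(G) = 1/(G + (√2*√6)²) = 1/(G + (2*√3)²) = 1/(G + 12) = 1/(12 + G))
-2032/U(42) = -2032/(1/(12 + 42)) = -2032/(1/54) = -2032/1/54 = -2032*54 = -109728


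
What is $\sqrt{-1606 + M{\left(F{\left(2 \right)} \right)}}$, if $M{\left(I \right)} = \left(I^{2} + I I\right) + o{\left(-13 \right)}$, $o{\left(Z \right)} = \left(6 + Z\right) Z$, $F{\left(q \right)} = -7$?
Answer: $i \sqrt{1417} \approx 37.643 i$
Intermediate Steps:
$o{\left(Z \right)} = Z \left(6 + Z\right)$
$M{\left(I \right)} = 91 + 2 I^{2}$ ($M{\left(I \right)} = \left(I^{2} + I I\right) - 13 \left(6 - 13\right) = \left(I^{2} + I^{2}\right) - -91 = 2 I^{2} + 91 = 91 + 2 I^{2}$)
$\sqrt{-1606 + M{\left(F{\left(2 \right)} \right)}} = \sqrt{-1606 + \left(91 + 2 \left(-7\right)^{2}\right)} = \sqrt{-1606 + \left(91 + 2 \cdot 49\right)} = \sqrt{-1606 + \left(91 + 98\right)} = \sqrt{-1606 + 189} = \sqrt{-1417} = i \sqrt{1417}$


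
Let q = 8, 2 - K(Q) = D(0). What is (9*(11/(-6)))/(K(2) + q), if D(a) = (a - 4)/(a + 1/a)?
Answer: -33/20 ≈ -1.6500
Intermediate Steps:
D(a) = (-4 + a)/(a + 1/a)
K(Q) = 2 (K(Q) = 2 - 0*(-4 + 0)/(1 + 0²) = 2 - 0*(-4)/(1 + 0) = 2 - 0*(-4)/1 = 2 - 0*(-4) = 2 - 1*0 = 2 + 0 = 2)
(9*(11/(-6)))/(K(2) + q) = (9*(11/(-6)))/(2 + 8) = (9*(11*(-⅙)))/10 = (9*(-11/6))*(⅒) = -33/2*⅒ = -33/20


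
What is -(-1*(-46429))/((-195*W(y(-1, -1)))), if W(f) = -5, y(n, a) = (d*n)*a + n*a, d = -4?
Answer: -46429/975 ≈ -47.620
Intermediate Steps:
y(n, a) = -3*a*n (y(n, a) = (-4*n)*a + n*a = -4*a*n + a*n = -3*a*n)
-(-1*(-46429))/((-195*W(y(-1, -1)))) = -(-1*(-46429))/((-195*(-5))) = -46429/975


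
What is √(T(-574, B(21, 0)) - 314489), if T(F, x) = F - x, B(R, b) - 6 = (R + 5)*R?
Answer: I*√315615 ≈ 561.8*I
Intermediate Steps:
B(R, b) = 6 + R*(5 + R) (B(R, b) = 6 + (R + 5)*R = 6 + (5 + R)*R = 6 + R*(5 + R))
√(T(-574, B(21, 0)) - 314489) = √((-574 - (6 + 21² + 5*21)) - 314489) = √((-574 - (6 + 441 + 105)) - 314489) = √((-574 - 1*552) - 314489) = √((-574 - 552) - 314489) = √(-1126 - 314489) = √(-315615) = I*√315615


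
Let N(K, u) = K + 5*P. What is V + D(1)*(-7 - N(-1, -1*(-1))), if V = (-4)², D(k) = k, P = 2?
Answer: 0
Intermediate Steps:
V = 16
N(K, u) = 10 + K (N(K, u) = K + 5*2 = K + 10 = 10 + K)
V + D(1)*(-7 - N(-1, -1*(-1))) = 16 + 1*(-7 - (10 - 1)) = 16 + 1*(-7 - 1*9) = 16 + 1*(-7 - 9) = 16 + 1*(-16) = 16 - 16 = 0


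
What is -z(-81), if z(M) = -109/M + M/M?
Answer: -190/81 ≈ -2.3457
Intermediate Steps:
z(M) = 1 - 109/M (z(M) = -109/M + 1 = 1 - 109/M)
-z(-81) = -(-109 - 81)/(-81) = -(-1)*(-190)/81 = -1*190/81 = -190/81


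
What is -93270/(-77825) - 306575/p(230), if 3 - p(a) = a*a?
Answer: 5758580513/823341805 ≈ 6.9942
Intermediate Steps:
p(a) = 3 - a² (p(a) = 3 - a*a = 3 - a²)
-93270/(-77825) - 306575/p(230) = -93270/(-77825) - 306575/(3 - 1*230²) = -93270*(-1/77825) - 306575/(3 - 1*52900) = 18654/15565 - 306575/(3 - 52900) = 18654/15565 - 306575/(-52897) = 18654/15565 - 306575*(-1/52897) = 18654/15565 + 306575/52897 = 5758580513/823341805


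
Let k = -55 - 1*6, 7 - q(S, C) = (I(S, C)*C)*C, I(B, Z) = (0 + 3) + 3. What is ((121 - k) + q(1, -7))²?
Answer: 11025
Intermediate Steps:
I(B, Z) = 6 (I(B, Z) = 3 + 3 = 6)
q(S, C) = 7 - 6*C² (q(S, C) = 7 - 6*C*C = 7 - 6*C²)
k = -61 (k = -55 - 6 = -61)
((121 - k) + q(1, -7))² = ((121 - 1*(-61)) + (7 - 6*(-7)²))² = ((121 + 61) + (7 - 6*49))² = (182 + (7 - 294))² = (182 - 287)² = (-105)² = 11025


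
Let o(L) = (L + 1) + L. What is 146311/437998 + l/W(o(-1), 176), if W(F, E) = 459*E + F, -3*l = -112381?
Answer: 7698270707/9649852482 ≈ 0.79776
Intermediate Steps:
o(L) = 1 + 2*L (o(L) = (1 + L) + L = 1 + 2*L)
l = 112381/3 (l = -⅓*(-112381) = 112381/3 ≈ 37460.)
W(F, E) = F + 459*E
146311/437998 + l/W(o(-1), 176) = 146311/437998 + 112381/(3*((1 + 2*(-1)) + 459*176)) = 146311*(1/437998) + 112381/(3*((1 - 2) + 80784)) = 13301/39818 + 112381/(3*(-1 + 80784)) = 13301/39818 + (112381/3)/80783 = 13301/39818 + (112381/3)*(1/80783) = 13301/39818 + 112381/242349 = 7698270707/9649852482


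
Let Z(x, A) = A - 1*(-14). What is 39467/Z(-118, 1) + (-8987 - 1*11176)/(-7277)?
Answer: 287503804/109155 ≈ 2633.9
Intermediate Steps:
Z(x, A) = 14 + A (Z(x, A) = A + 14 = 14 + A)
39467/Z(-118, 1) + (-8987 - 1*11176)/(-7277) = 39467/(14 + 1) + (-8987 - 1*11176)/(-7277) = 39467/15 + (-8987 - 11176)*(-1/7277) = 39467*(1/15) - 20163*(-1/7277) = 39467/15 + 20163/7277 = 287503804/109155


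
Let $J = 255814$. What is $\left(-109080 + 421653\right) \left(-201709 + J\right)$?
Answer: $16911762165$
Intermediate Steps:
$\left(-109080 + 421653\right) \left(-201709 + J\right) = \left(-109080 + 421653\right) \left(-201709 + 255814\right) = 312573 \cdot 54105 = 16911762165$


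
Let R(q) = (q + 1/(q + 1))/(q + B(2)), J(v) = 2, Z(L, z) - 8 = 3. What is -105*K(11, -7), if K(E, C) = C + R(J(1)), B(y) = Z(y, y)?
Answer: 9310/13 ≈ 716.15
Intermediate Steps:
Z(L, z) = 11 (Z(L, z) = 8 + 3 = 11)
B(y) = 11
R(q) = (q + 1/(1 + q))/(11 + q) (R(q) = (q + 1/(q + 1))/(q + 11) = (q + 1/(1 + q))/(11 + q))
K(E, C) = 7/39 + C (K(E, C) = C + (1 + 2 + 2**2)/(11 + 2**2 + 12*2) = C + (1 + 2 + 4)/(11 + 4 + 24) = C + 7/39 = 7/39 + C)
-105*K(11, -7) = -105*(7/39 - 7) = -105*(-266/39) = 9310/13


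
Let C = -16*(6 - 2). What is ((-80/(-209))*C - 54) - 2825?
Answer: -606831/209 ≈ -2903.5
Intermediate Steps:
C = -64 (C = -16*4 = -4*16 = -64)
((-80/(-209))*C - 54) - 2825 = (-80/(-209)*(-64) - 54) - 2825 = (-80*(-1/209)*(-64) - 54) - 2825 = ((80/209)*(-64) - 54) - 2825 = (-5120/209 - 54) - 2825 = -16406/209 - 2825 = -606831/209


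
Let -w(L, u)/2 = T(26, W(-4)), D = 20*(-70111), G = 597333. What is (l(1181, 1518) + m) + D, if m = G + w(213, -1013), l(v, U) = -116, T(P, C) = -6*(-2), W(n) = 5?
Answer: -805027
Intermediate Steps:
T(P, C) = 12
D = -1402220
w(L, u) = -24 (w(L, u) = -2*12 = -24)
m = 597309 (m = 597333 - 24 = 597309)
(l(1181, 1518) + m) + D = (-116 + 597309) - 1402220 = 597193 - 1402220 = -805027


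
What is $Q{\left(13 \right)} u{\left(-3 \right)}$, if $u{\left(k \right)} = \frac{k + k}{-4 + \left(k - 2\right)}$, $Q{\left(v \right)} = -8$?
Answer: $- \frac{16}{3} \approx -5.3333$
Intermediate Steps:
$u{\left(k \right)} = \frac{2 k}{-6 + k}$ ($u{\left(k \right)} = \frac{2 k}{-4 + \left(-2 + k\right)} = \frac{2 k}{-6 + k}$)
$Q{\left(13 \right)} u{\left(-3 \right)} = - 8 \cdot 2 \left(-3\right) \frac{1}{-6 - 3} = - 8 \cdot 2 \left(-3\right) \frac{1}{-9} = - 8 \cdot 2 \left(-3\right) \left(- \frac{1}{9}\right) = \left(-8\right) \frac{2}{3} = - \frac{16}{3}$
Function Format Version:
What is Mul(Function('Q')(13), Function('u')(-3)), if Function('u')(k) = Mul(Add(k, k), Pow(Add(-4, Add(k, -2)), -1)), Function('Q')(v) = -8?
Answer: Rational(-16, 3) ≈ -5.3333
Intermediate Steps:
Function('u')(k) = Mul(2, k, Pow(Add(-6, k), -1)) (Function('u')(k) = Mul(Mul(2, k), Pow(Add(-4, Add(-2, k)), -1)) = Mul(Mul(2, k), Pow(Add(-6, k), -1)) = Mul(2, k, Pow(Add(-6, k), -1)))
Mul(Function('Q')(13), Function('u')(-3)) = Mul(-8, Mul(2, -3, Pow(Add(-6, -3), -1))) = Mul(-8, Mul(2, -3, Pow(-9, -1))) = Mul(-8, Mul(2, -3, Rational(-1, 9))) = Mul(-8, Rational(2, 3)) = Rational(-16, 3)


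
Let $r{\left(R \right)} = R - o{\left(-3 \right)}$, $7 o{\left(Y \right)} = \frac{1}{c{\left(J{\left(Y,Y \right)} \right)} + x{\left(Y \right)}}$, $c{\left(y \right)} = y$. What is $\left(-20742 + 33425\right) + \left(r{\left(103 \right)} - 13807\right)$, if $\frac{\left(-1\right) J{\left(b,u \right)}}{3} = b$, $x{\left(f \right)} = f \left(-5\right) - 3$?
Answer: $- \frac{150088}{147} \approx -1021.0$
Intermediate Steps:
$x{\left(f \right)} = -3 - 5 f$ ($x{\left(f \right)} = - 5 f - 3 = -3 - 5 f$)
$J{\left(b,u \right)} = - 3 b$
$o{\left(Y \right)} = \frac{1}{7 \left(-3 - 8 Y\right)}$ ($o{\left(Y \right)} = \frac{1}{7 \left(- 3 Y - \left(3 + 5 Y\right)\right)} = \frac{1}{7 \left(-3 - 8 Y\right)}$)
$r{\left(R \right)} = - \frac{1}{147} + R$ ($r{\left(R \right)} = R - - \frac{1}{21 + 56 \left(-3\right)} = R - - \frac{1}{21 - 168} = R - - \frac{1}{-147} = R - \left(-1\right) \left(- \frac{1}{147}\right) = R - \frac{1}{147} = - \frac{1}{147} + R$)
$\left(-20742 + 33425\right) + \left(r{\left(103 \right)} - 13807\right) = \left(-20742 + 33425\right) + \left(\left(- \frac{1}{147} + 103\right) - 13807\right) = 12683 + \left(\frac{15140}{147} - 13807\right) = 12683 - \frac{2014489}{147} = - \frac{150088}{147}$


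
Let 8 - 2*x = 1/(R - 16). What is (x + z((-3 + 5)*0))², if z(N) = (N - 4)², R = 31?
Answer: 358801/900 ≈ 398.67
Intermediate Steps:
z(N) = (-4 + N)²
x = 119/30 (x = 4 - 1/(2*(31 - 16)) = 4 - ½/15 = 4 - ½*1/15 = 4 - 1/30 = 119/30 ≈ 3.9667)
(x + z((-3 + 5)*0))² = (119/30 + (-4 + (-3 + 5)*0)²)² = (119/30 + (-4 + 2*0)²)² = (119/30 + (-4 + 0)²)² = (119/30 + (-4)²)² = (119/30 + 16)² = (599/30)² = 358801/900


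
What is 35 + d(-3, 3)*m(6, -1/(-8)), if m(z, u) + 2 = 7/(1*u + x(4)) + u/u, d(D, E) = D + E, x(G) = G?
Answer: 35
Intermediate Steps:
m(z, u) = -1 + 7/(4 + u) (m(z, u) = -2 + (7/(1*u + 4) + u/u) = -2 + (7/(u + 4) + 1) = -2 + (7/(4 + u) + 1) = -2 + (1 + 7/(4 + u)) = -1 + 7/(4 + u))
35 + d(-3, 3)*m(6, -1/(-8)) = 35 + (-3 + 3)*((3 - (-1)/(-8))/(4 - 1/(-8))) = 35 + 0*((3 - (-1)*(-1)/8)/(4 - 1*(-⅛))) = 35 + 0*((3 - 1*⅛)/(4 + ⅛)) = 35 + 0*((3 - ⅛)/(33/8)) = 35 + 0*((8/33)*(23/8)) = 35 + 0*(23/33) = 35 + 0 = 35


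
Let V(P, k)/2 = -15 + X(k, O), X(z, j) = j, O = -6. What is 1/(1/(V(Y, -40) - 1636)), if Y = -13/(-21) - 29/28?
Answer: -1678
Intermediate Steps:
Y = -5/12 (Y = -13*(-1/21) - 29*1/28 = 13/21 - 29/28 = -5/12 ≈ -0.41667)
V(P, k) = -42 (V(P, k) = 2*(-15 - 6) = 2*(-21) = -42)
1/(1/(V(Y, -40) - 1636)) = 1/(1/(-42 - 1636)) = 1/(1/(-1678)) = 1/(-1/1678) = -1678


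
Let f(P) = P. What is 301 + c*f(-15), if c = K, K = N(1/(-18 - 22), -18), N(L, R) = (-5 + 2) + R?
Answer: 616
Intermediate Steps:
N(L, R) = -3 + R
K = -21 (K = -3 - 18 = -21)
c = -21
301 + c*f(-15) = 301 - 21*(-15) = 301 + 315 = 616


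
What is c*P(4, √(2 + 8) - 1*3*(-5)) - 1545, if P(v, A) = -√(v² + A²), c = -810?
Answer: -1545 + 810*√(251 + 30*√10) ≈ 13519.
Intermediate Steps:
P(v, A) = -√(A² + v²)
c*P(4, √(2 + 8) - 1*3*(-5)) - 1545 = -(-810)*√((√(2 + 8) - 1*3*(-5))² + 4²) - 1545 = -(-810)*√((√10 - 3*(-5))² + 16) - 1545 = -(-810)*√((√10 + 15)² + 16) - 1545 = -(-810)*√((15 + √10)² + 16) - 1545 = -(-810)*√(16 + (15 + √10)²) - 1545 = 810*√(16 + (15 + √10)²) - 1545 = -1545 + 810*√(16 + (15 + √10)²)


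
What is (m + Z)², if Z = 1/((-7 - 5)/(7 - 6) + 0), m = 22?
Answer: 69169/144 ≈ 480.34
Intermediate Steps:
Z = -1/12 (Z = 1/(-12/1 + 0) = 1/(-12*1 + 0) = 1/(-12 + 0) = 1/(-12) = -1/12 ≈ -0.083333)
(m + Z)² = (22 - 1/12)² = (263/12)² = 69169/144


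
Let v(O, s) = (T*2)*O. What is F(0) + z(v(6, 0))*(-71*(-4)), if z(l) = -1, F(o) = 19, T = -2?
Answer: -265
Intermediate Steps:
v(O, s) = -4*O (v(O, s) = (-2*2)*O = -4*O)
F(0) + z(v(6, 0))*(-71*(-4)) = 19 - (-71)*(-4) = 19 - 1*284 = 19 - 284 = -265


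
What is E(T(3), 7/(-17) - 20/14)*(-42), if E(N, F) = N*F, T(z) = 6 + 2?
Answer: 10512/17 ≈ 618.35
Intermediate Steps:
T(z) = 8
E(N, F) = F*N
E(T(3), 7/(-17) - 20/14)*(-42) = ((7/(-17) - 20/14)*8)*(-42) = ((7*(-1/17) - 20*1/14)*8)*(-42) = ((-7/17 - 10/7)*8)*(-42) = -219/119*8*(-42) = -1752/119*(-42) = 10512/17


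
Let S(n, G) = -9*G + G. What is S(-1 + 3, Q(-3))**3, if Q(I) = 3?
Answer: -13824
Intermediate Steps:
S(n, G) = -8*G
S(-1 + 3, Q(-3))**3 = (-8*3)**3 = (-24)**3 = -13824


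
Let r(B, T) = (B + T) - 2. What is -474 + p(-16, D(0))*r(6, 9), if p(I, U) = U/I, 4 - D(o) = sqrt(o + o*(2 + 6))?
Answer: -1909/4 ≈ -477.25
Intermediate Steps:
r(B, T) = -2 + B + T
D(o) = 4 - 3*sqrt(o) (D(o) = 4 - sqrt(o + o*(2 + 6)) = 4 - sqrt(o + o*8) = 4 - sqrt(o + 8*o) = 4 - sqrt(9*o) = 4 - 3*sqrt(o))
-474 + p(-16, D(0))*r(6, 9) = -474 + ((4 - 3*sqrt(0))/(-16))*(-2 + 6 + 9) = -474 + ((4 - 3*0)*(-1/16))*13 = -474 + ((4 + 0)*(-1/16))*13 = -474 + (4*(-1/16))*13 = -474 - 1/4*13 = -474 - 13/4 = -1909/4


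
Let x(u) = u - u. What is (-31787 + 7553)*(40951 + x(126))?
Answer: -992406534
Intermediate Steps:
x(u) = 0
(-31787 + 7553)*(40951 + x(126)) = (-31787 + 7553)*(40951 + 0) = -24234*40951 = -992406534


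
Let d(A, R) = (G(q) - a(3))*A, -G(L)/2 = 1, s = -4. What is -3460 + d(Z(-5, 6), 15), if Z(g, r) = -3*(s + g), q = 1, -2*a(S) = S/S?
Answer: -7001/2 ≈ -3500.5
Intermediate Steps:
a(S) = -½ (a(S) = -S/(2*S) = -½*1 = -½)
G(L) = -2 (G(L) = -2*1 = -2)
Z(g, r) = 12 - 3*g (Z(g, r) = -3*(-4 + g) = 12 - 3*g)
d(A, R) = -3*A/2 (d(A, R) = (-2 - 1*(-½))*A = (-2 + ½)*A = -3*A/2)
-3460 + d(Z(-5, 6), 15) = -3460 - 3*(12 - 3*(-5))/2 = -3460 - 3*(12 + 15)/2 = -3460 - 3/2*27 = -3460 - 81/2 = -7001/2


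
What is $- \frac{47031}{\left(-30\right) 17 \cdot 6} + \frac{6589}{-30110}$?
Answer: $\frac{46531369}{3071220} \approx 15.151$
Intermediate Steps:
$- \frac{47031}{\left(-30\right) 17 \cdot 6} + \frac{6589}{-30110} = - \frac{47031}{\left(-510\right) 6} + 6589 \left(- \frac{1}{30110}\right) = - \frac{47031}{-3060} - \frac{6589}{30110} = \left(-47031\right) \left(- \frac{1}{3060}\right) - \frac{6589}{30110} = \frac{15677}{1020} - \frac{6589}{30110} = \frac{46531369}{3071220}$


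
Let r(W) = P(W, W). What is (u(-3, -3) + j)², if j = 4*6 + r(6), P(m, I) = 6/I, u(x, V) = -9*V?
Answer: 2704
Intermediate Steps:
r(W) = 6/W
j = 25 (j = 4*6 + 6/6 = 24 + 6*(⅙) = 24 + 1 = 25)
(u(-3, -3) + j)² = (-9*(-3) + 25)² = (27 + 25)² = 52² = 2704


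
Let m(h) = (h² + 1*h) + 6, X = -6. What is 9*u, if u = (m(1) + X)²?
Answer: 36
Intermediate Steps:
m(h) = 6 + h + h² (m(h) = (h² + h) + 6 = (h + h²) + 6 = 6 + h + h²)
u = 4 (u = ((6 + 1 + 1²) - 6)² = ((6 + 1 + 1) - 6)² = (8 - 6)² = 2² = 4)
9*u = 9*4 = 36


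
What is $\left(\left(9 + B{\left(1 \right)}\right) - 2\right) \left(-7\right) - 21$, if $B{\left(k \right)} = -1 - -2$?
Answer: $-77$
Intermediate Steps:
$B{\left(k \right)} = 1$ ($B{\left(k \right)} = -1 + 2 = 1$)
$\left(\left(9 + B{\left(1 \right)}\right) - 2\right) \left(-7\right) - 21 = \left(\left(9 + 1\right) - 2\right) \left(-7\right) - 21 = \left(10 - 2\right) \left(-7\right) - 21 = 8 \left(-7\right) - 21 = -56 - 21 = -77$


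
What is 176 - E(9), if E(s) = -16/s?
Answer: 1600/9 ≈ 177.78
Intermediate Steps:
176 - E(9) = 176 - (-16)/9 = 176 - 1*(-16/9) = 176 + 16/9 = 1600/9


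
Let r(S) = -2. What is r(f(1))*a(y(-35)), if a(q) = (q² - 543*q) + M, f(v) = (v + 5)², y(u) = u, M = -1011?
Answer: -38438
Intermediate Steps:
f(v) = (5 + v)²
a(q) = -1011 + q² - 543*q (a(q) = (q² - 543*q) - 1011 = -1011 + q² - 543*q)
r(f(1))*a(y(-35)) = -2*(-1011 + (-35)² - 543*(-35)) = -2*(-1011 + 1225 + 19005) = -2*19219 = -38438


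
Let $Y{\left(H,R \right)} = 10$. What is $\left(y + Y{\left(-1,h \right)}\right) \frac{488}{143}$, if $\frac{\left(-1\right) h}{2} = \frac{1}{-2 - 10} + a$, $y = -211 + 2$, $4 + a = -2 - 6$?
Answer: $- \frac{97112}{143} \approx -679.1$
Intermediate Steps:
$a = -12$ ($a = -4 - 8 = -12$)
$y = -209$
$h = \frac{145}{6}$ ($h = - 2 \left(\frac{1}{-2 - 10} - 12\right) = - 2 \left(\frac{1}{-12} - 12\right) = - 2 \left(- \frac{1}{12} - 12\right) = \left(-2\right) \left(- \frac{145}{12}\right) = \frac{145}{6} \approx 24.167$)
$\left(y + Y{\left(-1,h \right)}\right) \frac{488}{143} = \left(-209 + 10\right) \frac{488}{143} = - 199 \cdot 488 \cdot \frac{1}{143} = \left(-199\right) \frac{488}{143} = - \frac{97112}{143}$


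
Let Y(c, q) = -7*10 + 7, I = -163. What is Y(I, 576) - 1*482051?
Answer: -482114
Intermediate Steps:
Y(c, q) = -63 (Y(c, q) = -70 + 7 = -63)
Y(I, 576) - 1*482051 = -63 - 1*482051 = -63 - 482051 = -482114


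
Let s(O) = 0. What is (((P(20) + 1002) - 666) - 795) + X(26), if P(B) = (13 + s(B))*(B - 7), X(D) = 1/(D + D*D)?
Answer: -203579/702 ≈ -290.00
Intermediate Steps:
X(D) = 1/(D + D²)
P(B) = -91 + 13*B (P(B) = (13 + 0)*(B - 7) = 13*(-7 + B) = -91 + 13*B)
(((P(20) + 1002) - 666) - 795) + X(26) = ((((-91 + 13*20) + 1002) - 666) - 795) + 1/(26*(1 + 26)) = ((((-91 + 260) + 1002) - 666) - 795) + (1/26)/27 = (((169 + 1002) - 666) - 795) + (1/26)*(1/27) = ((1171 - 666) - 795) + 1/702 = (505 - 795) + 1/702 = -290 + 1/702 = -203579/702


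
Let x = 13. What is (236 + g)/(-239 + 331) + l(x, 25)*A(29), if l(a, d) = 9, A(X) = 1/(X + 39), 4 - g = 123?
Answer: 549/391 ≈ 1.4041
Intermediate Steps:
g = -119 (g = 4 - 1*123 = 4 - 123 = -119)
A(X) = 1/(39 + X)
(236 + g)/(-239 + 331) + l(x, 25)*A(29) = (236 - 119)/(-239 + 331) + 9/(39 + 29) = 117/92 + 9/68 = 549/391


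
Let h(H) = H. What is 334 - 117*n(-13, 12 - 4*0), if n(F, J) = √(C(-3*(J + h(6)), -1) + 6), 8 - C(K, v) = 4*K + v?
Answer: 334 - 117*√231 ≈ -1444.2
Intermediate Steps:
C(K, v) = 8 - v - 4*K (C(K, v) = 8 - (4*K + v) = 8 - (v + 4*K) = 8 + (-v - 4*K) = 8 - v - 4*K)
n(F, J) = √(87 + 12*J) (n(F, J) = √((8 - 1*(-1) - (-12)*(J + 6)) + 6) = √((8 + 1 - (-12)*(6 + J)) + 6) = √((8 + 1 - 4*(-18 - 3*J)) + 6) = √((8 + 1 + (72 + 12*J)) + 6) = √((81 + 12*J) + 6) = √(87 + 12*J))
334 - 117*n(-13, 12 - 4*0) = 334 - 117*√(87 + 12*(12 - 4*0)) = 334 - 117*√(87 + 12*(12 - 1*0)) = 334 - 117*√(87 + 12*(12 + 0)) = 334 - 117*√(87 + 12*12) = 334 - 117*√(87 + 144) = 334 - 117*√231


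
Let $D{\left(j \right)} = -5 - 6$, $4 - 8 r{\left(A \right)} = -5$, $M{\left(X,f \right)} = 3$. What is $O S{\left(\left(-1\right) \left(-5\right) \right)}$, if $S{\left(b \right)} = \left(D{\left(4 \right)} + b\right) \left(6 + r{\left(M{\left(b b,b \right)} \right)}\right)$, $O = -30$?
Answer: $\frac{2565}{2} \approx 1282.5$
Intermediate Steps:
$r{\left(A \right)} = \frac{9}{8}$ ($r{\left(A \right)} = \frac{1}{2} - - \frac{5}{8} = \frac{1}{2} + \frac{5}{8} = \frac{9}{8}$)
$D{\left(j \right)} = -11$ ($D{\left(j \right)} = -5 - 6 = -11$)
$S{\left(b \right)} = - \frac{627}{8} + \frac{57 b}{8}$ ($S{\left(b \right)} = \left(-11 + b\right) \left(6 + \frac{9}{8}\right) = \left(-11 + b\right) \frac{57}{8} = - \frac{627}{8} + \frac{57 b}{8}$)
$O S{\left(\left(-1\right) \left(-5\right) \right)} = - 30 \left(- \frac{627}{8} + \frac{57 \left(\left(-1\right) \left(-5\right)\right)}{8}\right) = - 30 \left(- \frac{627}{8} + \frac{57}{8} \cdot 5\right) = - 30 \left(- \frac{627}{8} + \frac{285}{8}\right) = \left(-30\right) \left(- \frac{171}{4}\right) = \frac{2565}{2}$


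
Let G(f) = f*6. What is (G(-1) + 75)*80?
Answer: 5520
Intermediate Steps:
G(f) = 6*f
(G(-1) + 75)*80 = (6*(-1) + 75)*80 = (-6 + 75)*80 = 69*80 = 5520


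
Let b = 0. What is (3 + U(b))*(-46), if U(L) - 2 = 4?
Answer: -414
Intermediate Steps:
U(L) = 6 (U(L) = 2 + 4 = 6)
(3 + U(b))*(-46) = (3 + 6)*(-46) = 9*(-46) = -414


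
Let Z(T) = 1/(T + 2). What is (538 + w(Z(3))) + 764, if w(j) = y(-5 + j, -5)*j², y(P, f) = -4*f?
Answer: 6514/5 ≈ 1302.8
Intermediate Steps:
Z(T) = 1/(2 + T)
w(j) = 20*j² (w(j) = (-4*(-5))*j² = 20*j²)
(538 + w(Z(3))) + 764 = (538 + 20*(1/(2 + 3))²) + 764 = (538 + 20*(1/5)²) + 764 = (538 + 20*(⅕)²) + 764 = (538 + 20*(1/25)) + 764 = (538 + ⅘) + 764 = 2694/5 + 764 = 6514/5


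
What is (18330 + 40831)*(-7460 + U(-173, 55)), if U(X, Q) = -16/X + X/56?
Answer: -4277429810593/9688 ≈ -4.4152e+8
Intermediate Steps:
U(X, Q) = -16/X + X/56 (U(X, Q) = -16/X + X*(1/56) = -16/X + X/56)
(18330 + 40831)*(-7460 + U(-173, 55)) = (18330 + 40831)*(-7460 + (-16/(-173) + (1/56)*(-173))) = 59161*(-7460 + (-16*(-1/173) - 173/56)) = 59161*(-7460 + (16/173 - 173/56)) = 59161*(-7460 - 29033/9688) = 59161*(-72301513/9688) = -4277429810593/9688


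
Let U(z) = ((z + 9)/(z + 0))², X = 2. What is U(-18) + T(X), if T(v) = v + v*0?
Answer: 9/4 ≈ 2.2500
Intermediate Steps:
U(z) = (9 + z)²/z² (U(z) = ((9 + z)/z)² = (9 + z)²/z²)
T(v) = v (T(v) = v + 0 = v)
U(-18) + T(X) = (9 - 18)²/(-18)² + 2 = (1/324)*(-9)² + 2 = (1/324)*81 + 2 = ¼ + 2 = 9/4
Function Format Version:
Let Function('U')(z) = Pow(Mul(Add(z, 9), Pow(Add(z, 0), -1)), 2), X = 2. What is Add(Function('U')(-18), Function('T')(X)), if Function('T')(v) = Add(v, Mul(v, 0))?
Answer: Rational(9, 4) ≈ 2.2500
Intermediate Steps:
Function('U')(z) = Mul(Pow(z, -2), Pow(Add(9, z), 2)) (Function('U')(z) = Pow(Mul(Add(9, z), Pow(z, -1)), 2) = Pow(Mul(Pow(z, -1), Add(9, z)), 2) = Mul(Pow(z, -2), Pow(Add(9, z), 2)))
Function('T')(v) = v (Function('T')(v) = Add(v, 0) = v)
Add(Function('U')(-18), Function('T')(X)) = Add(Mul(Pow(-18, -2), Pow(Add(9, -18), 2)), 2) = Add(Mul(Rational(1, 324), Pow(-9, 2)), 2) = Add(Mul(Rational(1, 324), 81), 2) = Add(Rational(1, 4), 2) = Rational(9, 4)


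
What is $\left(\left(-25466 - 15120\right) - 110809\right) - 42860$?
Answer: $-194255$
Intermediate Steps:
$\left(\left(-25466 - 15120\right) - 110809\right) - 42860 = \left(-40586 - 110809\right) - 42860 = -151395 - 42860 = -194255$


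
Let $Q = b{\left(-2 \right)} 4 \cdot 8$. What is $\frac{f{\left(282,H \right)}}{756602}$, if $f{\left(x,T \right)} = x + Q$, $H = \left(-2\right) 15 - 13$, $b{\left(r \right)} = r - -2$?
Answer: $\frac{141}{378301} \approx 0.00037272$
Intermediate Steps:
$b{\left(r \right)} = 2 + r$ ($b{\left(r \right)} = r + 2 = 2 + r$)
$H = -43$ ($H = -30 - 13 = -43$)
$Q = 0$ ($Q = \left(2 - 2\right) 4 \cdot 8 = 0 \cdot 4 \cdot 8 = 0 \cdot 8 = 0$)
$f{\left(x,T \right)} = x$ ($f{\left(x,T \right)} = x + 0 = x$)
$\frac{f{\left(282,H \right)}}{756602} = \frac{282}{756602} = 282 \cdot \frac{1}{756602} = \frac{141}{378301}$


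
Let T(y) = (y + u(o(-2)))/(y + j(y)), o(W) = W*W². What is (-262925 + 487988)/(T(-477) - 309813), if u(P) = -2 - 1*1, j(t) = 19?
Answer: -5726603/7882993 ≈ -0.72645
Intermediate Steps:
o(W) = W³
u(P) = -3 (u(P) = -2 - 1 = -3)
T(y) = (-3 + y)/(19 + y) (T(y) = (y - 3)/(y + 19) = (-3 + y)/(19 + y))
(-262925 + 487988)/(T(-477) - 309813) = (-262925 + 487988)/((-3 - 477)/(19 - 477) - 309813) = 225063/(-480/(-458) - 309813) = 225063/(-1/458*(-480) - 309813) = 225063/(240/229 - 309813) = 225063/(-70946937/229) = 225063*(-229/70946937) = -5726603/7882993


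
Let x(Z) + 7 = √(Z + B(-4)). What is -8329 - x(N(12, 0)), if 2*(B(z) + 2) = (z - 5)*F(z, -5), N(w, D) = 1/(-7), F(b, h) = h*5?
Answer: -8322 - √21630/14 ≈ -8332.5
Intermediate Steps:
F(b, h) = 5*h
N(w, D) = -⅐ (N(w, D) = 1*(-⅐) = -⅐)
B(z) = 121/2 - 25*z/2 (B(z) = -2 + ((z - 5)*(5*(-5)))/2 = -2 + ((-5 + z)*(-25))/2 = -2 + (125 - 25*z)/2 = -2 + (125/2 - 25*z/2) = 121/2 - 25*z/2)
x(Z) = -7 + √(221/2 + Z) (x(Z) = -7 + √(Z + (121/2 - 25/2*(-4))) = -7 + √(Z + (121/2 + 50)) = -7 + √(Z + 221/2) = -7 + √(221/2 + Z))
-8329 - x(N(12, 0)) = -8329 - (-7 + √(442 + 4*(-⅐))/2) = -8329 - (-7 + √(442 - 4/7)/2) = -8329 - (-7 + √(3090/7)/2) = -8329 - (-7 + (√21630/7)/2) = -8329 - (-7 + √21630/14) = -8329 + (7 - √21630/14) = -8322 - √21630/14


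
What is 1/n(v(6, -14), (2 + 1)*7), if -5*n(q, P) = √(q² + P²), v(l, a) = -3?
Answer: -√2/6 ≈ -0.23570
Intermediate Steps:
n(q, P) = -√(P² + q²)/5 (n(q, P) = -√(q² + P²)/5 = -√(P² + q²)/5)
1/n(v(6, -14), (2 + 1)*7) = 1/(-√(((2 + 1)*7)² + (-3)²)/5) = 1/(-√((3*7)² + 9)/5) = 1/(-√(21² + 9)/5) = 1/(-√(441 + 9)/5) = 1/(-3*√2) = -√2/6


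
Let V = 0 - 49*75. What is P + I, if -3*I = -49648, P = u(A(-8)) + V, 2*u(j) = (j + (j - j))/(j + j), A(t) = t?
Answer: 154495/12 ≈ 12875.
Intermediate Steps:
u(j) = ¼ (u(j) = ((j + (j - j))/(j + j))/2 = ((j + 0)/((2*j)))/2 = (j*(1/(2*j)))/2 = (½)*(½) = ¼)
V = -3675 (V = 0 - 3675 = -3675)
P = -14699/4 (P = ¼ - 3675 = -14699/4 ≈ -3674.8)
I = 49648/3 (I = -⅓*(-49648) = 49648/3 ≈ 16549.)
P + I = -14699/4 + 49648/3 = 154495/12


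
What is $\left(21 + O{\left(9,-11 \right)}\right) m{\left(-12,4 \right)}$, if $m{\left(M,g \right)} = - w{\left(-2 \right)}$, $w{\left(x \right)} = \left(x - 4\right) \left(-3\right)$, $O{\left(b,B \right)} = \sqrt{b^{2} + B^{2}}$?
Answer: $-378 - 18 \sqrt{202} \approx -633.83$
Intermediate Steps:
$O{\left(b,B \right)} = \sqrt{B^{2} + b^{2}}$
$w{\left(x \right)} = 12 - 3 x$ ($w{\left(x \right)} = \left(x - 4\right) \left(-3\right) = \left(-4 + x\right) \left(-3\right) = 12 - 3 x$)
$m{\left(M,g \right)} = -18$ ($m{\left(M,g \right)} = - (12 - -6) = - (12 + 6) = \left(-1\right) 18 = -18$)
$\left(21 + O{\left(9,-11 \right)}\right) m{\left(-12,4 \right)} = \left(21 + \sqrt{\left(-11\right)^{2} + 9^{2}}\right) \left(-18\right) = \left(21 + \sqrt{121 + 81}\right) \left(-18\right) = \left(21 + \sqrt{202}\right) \left(-18\right) = -378 - 18 \sqrt{202}$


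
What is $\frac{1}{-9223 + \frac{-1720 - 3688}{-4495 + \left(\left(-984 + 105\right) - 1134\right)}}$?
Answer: $- \frac{1627}{15004469} \approx -0.00010843$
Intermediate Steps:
$\frac{1}{-9223 + \frac{-1720 - 3688}{-4495 + \left(\left(-984 + 105\right) - 1134\right)}} = \frac{1}{-9223 - \frac{5408}{-4495 - 2013}} = \frac{1}{-9223 - \frac{5408}{-6508}} = \frac{1}{-9223 - - \frac{1352}{1627}} = \frac{1}{-9223 + \frac{1352}{1627}} = \frac{1}{- \frac{15004469}{1627}} = - \frac{1627}{15004469}$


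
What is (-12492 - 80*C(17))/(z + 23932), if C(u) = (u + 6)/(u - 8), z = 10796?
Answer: -28567/78138 ≈ -0.36560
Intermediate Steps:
C(u) = (6 + u)/(-8 + u)
(-12492 - 80*C(17))/(z + 23932) = (-12492 - 80*(6 + 17)/(-8 + 17))/(10796 + 23932) = (-12492 - 80*23/9)/34728 = (-12492 - 80*23/9)*(1/34728) = (-12492 - 1840/9)*(1/34728) = -114268/9*1/34728 = -28567/78138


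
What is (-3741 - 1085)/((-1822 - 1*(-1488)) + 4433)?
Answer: -4826/4099 ≈ -1.1774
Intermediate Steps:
(-3741 - 1085)/((-1822 - 1*(-1488)) + 4433) = -4826/((-1822 + 1488) + 4433) = -4826/(-334 + 4433) = -4826/4099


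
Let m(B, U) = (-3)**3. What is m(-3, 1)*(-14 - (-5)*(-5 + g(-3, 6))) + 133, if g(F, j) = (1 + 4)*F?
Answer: 3211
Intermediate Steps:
g(F, j) = 5*F
m(B, U) = -27
m(-3, 1)*(-14 - (-5)*(-5 + g(-3, 6))) + 133 = -27*(-14 - (-5)*(-5 + 5*(-3))) + 133 = -27*(-14 - (-5)*(-5 - 15)) + 133 = -27*(-14 - (-5)*(-20)) + 133 = -27*(-14 - 1*100) + 133 = -27*(-14 - 100) + 133 = -27*(-114) + 133 = 3078 + 133 = 3211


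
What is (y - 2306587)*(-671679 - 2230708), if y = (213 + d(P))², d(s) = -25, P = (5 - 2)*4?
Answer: 6592026157041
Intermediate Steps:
P = 12 (P = 3*4 = 12)
y = 35344 (y = (213 - 25)² = 188² = 35344)
(y - 2306587)*(-671679 - 2230708) = (35344 - 2306587)*(-671679 - 2230708) = -2271243*(-2902387) = 6592026157041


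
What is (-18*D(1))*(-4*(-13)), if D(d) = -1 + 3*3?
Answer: -7488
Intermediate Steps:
D(d) = 8 (D(d) = -1 + 9 = 8)
(-18*D(1))*(-4*(-13)) = (-18*8)*(-4*(-13)) = -144*52 = -7488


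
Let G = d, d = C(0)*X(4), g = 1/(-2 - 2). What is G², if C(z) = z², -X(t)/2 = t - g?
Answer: 0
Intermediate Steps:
g = -¼ (g = 1/(-4) = -¼ ≈ -0.25000)
X(t) = -½ - 2*t (X(t) = -2*(t - 1*(-¼)) = -2*(t + ¼) = -2*(¼ + t) = -½ - 2*t)
d = 0 (d = 0²*(-½ - 2*4) = 0*(-½ - 8) = 0*(-17/2) = 0)
G = 0
G² = 0² = 0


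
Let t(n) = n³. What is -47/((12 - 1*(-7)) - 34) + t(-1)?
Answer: 32/15 ≈ 2.1333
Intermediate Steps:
-47/((12 - 1*(-7)) - 34) + t(-1) = -47/((12 - 1*(-7)) - 34) + (-1)³ = -47/((12 + 7) - 34) - 1 = -47/(19 - 34) - 1 = -47/(-15) - 1 = -47*(-1/15) - 1 = 47/15 - 1 = 32/15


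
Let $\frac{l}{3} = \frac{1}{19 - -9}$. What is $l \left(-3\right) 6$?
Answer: $- \frac{27}{14} \approx -1.9286$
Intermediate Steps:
$l = \frac{3}{28}$ ($l = \frac{3}{19 - -9} = \frac{3}{19 + 9} = \frac{3}{28} \approx 0.10714$)
$l \left(-3\right) 6 = \frac{3}{28} \left(-3\right) 6 = \left(- \frac{9}{28}\right) 6 = - \frac{27}{14}$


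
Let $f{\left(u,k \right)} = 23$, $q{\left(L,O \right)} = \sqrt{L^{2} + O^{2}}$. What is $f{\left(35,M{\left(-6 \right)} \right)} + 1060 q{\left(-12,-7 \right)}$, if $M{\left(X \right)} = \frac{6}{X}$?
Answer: $23 + 1060 \sqrt{193} \approx 14749.0$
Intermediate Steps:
$f{\left(35,M{\left(-6 \right)} \right)} + 1060 q{\left(-12,-7 \right)} = 23 + 1060 \sqrt{\left(-12\right)^{2} + \left(-7\right)^{2}} = 23 + 1060 \sqrt{144 + 49} = 23 + 1060 \sqrt{193}$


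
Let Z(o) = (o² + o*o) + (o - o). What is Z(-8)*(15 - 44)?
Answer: -3712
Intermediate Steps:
Z(o) = 2*o² (Z(o) = (o² + o²) + 0 = 2*o² + 0 = 2*o²)
Z(-8)*(15 - 44) = (2*(-8)²)*(15 - 44) = (2*64)*(-29) = 128*(-29) = -3712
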